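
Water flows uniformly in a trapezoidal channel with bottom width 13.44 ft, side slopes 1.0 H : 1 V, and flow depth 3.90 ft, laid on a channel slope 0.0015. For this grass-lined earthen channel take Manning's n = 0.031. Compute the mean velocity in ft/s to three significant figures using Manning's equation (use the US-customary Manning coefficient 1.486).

A = (b + z·y)·y = (13.44 + 1.0×3.90)×3.90 = 67.63 ft²
P = b + 2y√(1+z²) = 13.44 + 2×3.90×√(1+1.0²) = 24.47 ft
R = A/P = 67.63/24.47 = 2.764 ft
Q = (1.486/n)·A·R^(2/3)·S^(1/2) = (1.486/0.031) × 67.63 × 2.764^(2/3) × 0.0015^(1/2) = 247.2 ft³/s
V = Q/A = 247.2/67.63 = 3.656 ft/s

3.66 ft/s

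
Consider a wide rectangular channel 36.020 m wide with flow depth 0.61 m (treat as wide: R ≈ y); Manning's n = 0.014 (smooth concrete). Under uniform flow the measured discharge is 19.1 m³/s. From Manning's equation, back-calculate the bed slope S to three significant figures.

A = b·y = 36.020 × 0.61 = 21.97 m²
Wide channel: R ≈ y = 0.61 m
S = (Q·n / (1·A·R^(2/3)))² = (19.1×0.014 / (1×21.97×0.7193))² = 0.0002863

0.000286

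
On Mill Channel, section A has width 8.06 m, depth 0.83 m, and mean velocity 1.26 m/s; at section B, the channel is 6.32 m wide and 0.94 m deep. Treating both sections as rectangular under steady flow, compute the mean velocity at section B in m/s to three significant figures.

Q = A₁V₁ = (8.06×0.83) × 1.26 = 8.429 m³/s
A₂ = 6.32 × 0.94 = 5.941 m²
V₂ = Q/A₂ = 8.429/5.941 = 1.419 m/s

1.42 m/s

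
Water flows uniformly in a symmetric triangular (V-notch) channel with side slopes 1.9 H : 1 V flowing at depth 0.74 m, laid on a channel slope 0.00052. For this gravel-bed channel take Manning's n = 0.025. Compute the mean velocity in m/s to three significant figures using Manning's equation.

A = z·y² = 1.9×0.74² = 1.040 m²
P = 2y√(1+z²) = 2×0.74×√(1+1.9²) = 3.178 m
R = A/P = 1.040/3.178 = 0.3274 m
Q = (1/n)·A·R^(2/3)·S^(1/2) = (1/0.025) × 1.040 × 0.3274^(2/3) × 0.00052^(1/2) = 0.4508 m³/s
V = Q/A = 0.4508/1.040 = 0.4333 m/s

0.433 m/s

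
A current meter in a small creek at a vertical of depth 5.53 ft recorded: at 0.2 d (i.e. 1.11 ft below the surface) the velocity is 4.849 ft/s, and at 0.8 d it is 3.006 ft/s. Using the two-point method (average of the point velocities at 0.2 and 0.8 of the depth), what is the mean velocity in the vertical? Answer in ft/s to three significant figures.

3.93 ft/s

v̄ = (4.849 + 3.006) / 2 = 3.928 ft/s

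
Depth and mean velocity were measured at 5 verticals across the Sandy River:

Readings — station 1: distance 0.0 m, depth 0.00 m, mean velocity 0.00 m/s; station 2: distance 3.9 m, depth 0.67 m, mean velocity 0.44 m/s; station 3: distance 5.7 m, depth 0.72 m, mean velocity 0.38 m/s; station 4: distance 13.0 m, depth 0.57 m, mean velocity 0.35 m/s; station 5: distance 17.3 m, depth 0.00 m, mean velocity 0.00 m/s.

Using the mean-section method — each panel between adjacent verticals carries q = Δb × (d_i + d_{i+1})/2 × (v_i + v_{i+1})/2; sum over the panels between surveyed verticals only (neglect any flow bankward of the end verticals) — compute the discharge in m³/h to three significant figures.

9840 m³/h

Panel 1-2: Δb = 3.9 m, d̄ = (0.00+0.67)/2 = 0.335, v̄ = (0.00+0.44)/2 = 0.22 → q = 3.9×0.335×0.22 = 0.2874 m³/s
Panel 2-3: Δb = 1.8 m, d̄ = (0.67+0.72)/2 = 0.695, v̄ = (0.44+0.38)/2 = 0.41 → q = 1.8×0.695×0.41 = 0.5129 m³/s
Panel 3-4: Δb = 7.3 m, d̄ = (0.72+0.57)/2 = 0.645, v̄ = (0.38+0.35)/2 = 0.365 → q = 7.3×0.645×0.365 = 1.719 m³/s
Panel 4-5: Δb = 4.3 m, d̄ = (0.57+0.00)/2 = 0.285, v̄ = (0.35+0.00)/2 = 0.175 → q = 4.3×0.285×0.175 = 0.2145 m³/s
Q = Σ q = 2.733 m³/s
= 2.733 × 3600 = 9840 m³/h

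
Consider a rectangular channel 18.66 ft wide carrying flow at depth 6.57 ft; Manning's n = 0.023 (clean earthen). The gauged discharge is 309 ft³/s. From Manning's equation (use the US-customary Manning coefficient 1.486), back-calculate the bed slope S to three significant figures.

0.000252

A = b·y = 18.66 × 6.57 = 122.6 ft²
P = b + 2y = 18.66 + 2×6.57 = 31.80 ft
R = A/P = 122.6/31.80 = 3.855 ft
S = (Q·n / (1.486·A·R^(2/3)))² = (309×0.023 / (1.486×122.6×2.459))² = 0.0002518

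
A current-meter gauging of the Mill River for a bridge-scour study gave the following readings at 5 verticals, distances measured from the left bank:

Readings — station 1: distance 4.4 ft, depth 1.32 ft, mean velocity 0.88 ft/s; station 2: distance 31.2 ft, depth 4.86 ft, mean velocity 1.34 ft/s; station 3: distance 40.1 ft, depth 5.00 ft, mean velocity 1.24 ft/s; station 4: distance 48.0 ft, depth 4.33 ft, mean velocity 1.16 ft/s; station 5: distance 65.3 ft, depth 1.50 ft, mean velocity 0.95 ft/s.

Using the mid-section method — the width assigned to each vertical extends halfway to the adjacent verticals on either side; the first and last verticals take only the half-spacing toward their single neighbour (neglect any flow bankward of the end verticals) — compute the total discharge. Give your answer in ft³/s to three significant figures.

260 ft³/s

w_1 = (31.2 − 4.4)/2 = 13.4 ft; q_1 = 0.88 × 1.32 × 13.4 = 15.57 ft³/s
w_2 = (40.1 − 4.4)/2 = 17.85 ft; q_2 = 1.34 × 4.86 × 17.85 = 116.2 ft³/s
w_3 = (48.0 − 31.2)/2 = 8.4 ft; q_3 = 1.24 × 5.00 × 8.4 = 52.08 ft³/s
w_4 = (65.3 − 40.1)/2 = 12.6 ft; q_4 = 1.16 × 4.33 × 12.6 = 63.29 ft³/s
w_5 = (65.3 − 48.0)/2 = 8.65 ft; q_5 = 0.95 × 1.50 × 8.65 = 12.33 ft³/s
Q = Σ qᵢ = 259.5 ft³/s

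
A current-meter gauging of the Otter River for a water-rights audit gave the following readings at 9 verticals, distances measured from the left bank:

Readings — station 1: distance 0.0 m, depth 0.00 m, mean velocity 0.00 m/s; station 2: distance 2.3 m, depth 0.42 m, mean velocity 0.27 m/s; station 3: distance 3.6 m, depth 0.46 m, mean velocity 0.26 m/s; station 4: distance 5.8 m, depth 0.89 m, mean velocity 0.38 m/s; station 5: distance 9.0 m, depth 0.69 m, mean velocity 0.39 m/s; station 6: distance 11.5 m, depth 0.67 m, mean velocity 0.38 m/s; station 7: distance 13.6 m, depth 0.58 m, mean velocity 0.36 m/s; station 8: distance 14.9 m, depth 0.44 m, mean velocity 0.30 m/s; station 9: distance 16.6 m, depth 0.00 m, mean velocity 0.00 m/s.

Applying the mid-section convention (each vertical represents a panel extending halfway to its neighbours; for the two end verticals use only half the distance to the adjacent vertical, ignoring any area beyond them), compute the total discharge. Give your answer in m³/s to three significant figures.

w_2 = (3.6 − 0.0)/2 = 1.8 m; q_2 = 0.27 × 0.42 × 1.8 = 0.2041 m³/s
w_3 = (5.8 − 2.3)/2 = 1.75 m; q_3 = 0.26 × 0.46 × 1.75 = 0.2093 m³/s
w_4 = (9.0 − 3.6)/2 = 2.7 m; q_4 = 0.38 × 0.89 × 2.7 = 0.9131 m³/s
w_5 = (11.5 − 5.8)/2 = 2.85 m; q_5 = 0.39 × 0.69 × 2.85 = 0.7669 m³/s
w_6 = (13.6 − 9.0)/2 = 2.3 m; q_6 = 0.38 × 0.67 × 2.3 = 0.5856 m³/s
w_7 = (14.9 − 11.5)/2 = 1.7 m; q_7 = 0.36 × 0.58 × 1.7 = 0.3550 m³/s
w_8 = (16.6 − 13.6)/2 = 1.5 m; q_8 = 0.30 × 0.44 × 1.5 = 0.1980 m³/s
Stations 1, 9 contribute zero (depth or velocity is 0).
Q = Σ qᵢ = 3.232 m³/s

3.23 m³/s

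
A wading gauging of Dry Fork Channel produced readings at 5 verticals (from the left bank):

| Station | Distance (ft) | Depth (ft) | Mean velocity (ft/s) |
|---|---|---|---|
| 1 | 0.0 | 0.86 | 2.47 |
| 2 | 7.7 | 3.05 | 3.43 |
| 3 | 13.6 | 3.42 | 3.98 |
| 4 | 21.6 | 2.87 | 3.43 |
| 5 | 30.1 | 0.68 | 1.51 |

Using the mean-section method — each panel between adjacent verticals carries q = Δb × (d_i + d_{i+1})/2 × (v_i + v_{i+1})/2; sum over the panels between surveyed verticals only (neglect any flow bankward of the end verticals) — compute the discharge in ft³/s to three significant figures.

246 ft³/s

Panel 1-2: Δb = 7.7 ft, d̄ = (0.86+3.05)/2 = 1.955, v̄ = (2.47+3.43)/2 = 2.95 → q = 7.7×1.955×2.95 = 44.41 ft³/s
Panel 2-3: Δb = 5.9 ft, d̄ = (3.05+3.42)/2 = 3.235, v̄ = (3.43+3.98)/2 = 3.705 → q = 5.9×3.235×3.705 = 70.72 ft³/s
Panel 3-4: Δb = 8 ft, d̄ = (3.42+2.87)/2 = 3.145, v̄ = (3.98+3.43)/2 = 3.705 → q = 8×3.145×3.705 = 93.22 ft³/s
Panel 4-5: Δb = 8.5 ft, d̄ = (2.87+0.68)/2 = 1.775, v̄ = (3.43+1.51)/2 = 2.47 → q = 8.5×1.775×2.47 = 37.27 ft³/s
Q = Σ q = 245.6 ft³/s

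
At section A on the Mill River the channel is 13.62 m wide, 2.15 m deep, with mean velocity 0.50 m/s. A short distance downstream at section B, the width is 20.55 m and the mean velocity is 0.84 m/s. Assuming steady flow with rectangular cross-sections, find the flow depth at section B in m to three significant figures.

0.848 m

Q = A₁V₁ = (13.62×2.15) × 0.50 = 14.64 m³/s
d₂ = Q/(b₂ V₂) = 14.64/(20.55×0.84) = 0.8482 m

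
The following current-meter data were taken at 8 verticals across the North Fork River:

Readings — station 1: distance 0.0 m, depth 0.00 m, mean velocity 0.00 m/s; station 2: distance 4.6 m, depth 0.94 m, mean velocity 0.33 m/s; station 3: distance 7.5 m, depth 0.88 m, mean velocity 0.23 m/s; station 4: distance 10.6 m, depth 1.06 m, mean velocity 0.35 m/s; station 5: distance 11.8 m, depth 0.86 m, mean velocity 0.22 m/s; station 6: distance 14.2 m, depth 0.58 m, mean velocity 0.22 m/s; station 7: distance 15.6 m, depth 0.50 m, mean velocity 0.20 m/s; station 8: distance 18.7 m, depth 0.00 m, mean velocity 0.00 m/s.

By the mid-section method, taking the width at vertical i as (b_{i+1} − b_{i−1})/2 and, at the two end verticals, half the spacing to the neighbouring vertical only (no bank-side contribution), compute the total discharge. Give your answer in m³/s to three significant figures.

w_2 = (7.5 − 0.0)/2 = 3.75 m; q_2 = 0.33 × 0.94 × 3.75 = 1.163 m³/s
w_3 = (10.6 − 4.6)/2 = 3 m; q_3 = 0.23 × 0.88 × 3 = 0.6072 m³/s
w_4 = (11.8 − 7.5)/2 = 2.15 m; q_4 = 0.35 × 1.06 × 2.15 = 0.7977 m³/s
w_5 = (14.2 − 10.6)/2 = 1.8 m; q_5 = 0.22 × 0.86 × 1.8 = 0.3406 m³/s
w_6 = (15.6 − 11.8)/2 = 1.9 m; q_6 = 0.22 × 0.58 × 1.9 = 0.2424 m³/s
w_7 = (18.7 − 14.2)/2 = 2.25 m; q_7 = 0.20 × 0.50 × 2.25 = 0.2250 m³/s
Stations 1, 8 contribute zero (depth or velocity is 0).
Q = Σ qᵢ = 3.376 m³/s

3.38 m³/s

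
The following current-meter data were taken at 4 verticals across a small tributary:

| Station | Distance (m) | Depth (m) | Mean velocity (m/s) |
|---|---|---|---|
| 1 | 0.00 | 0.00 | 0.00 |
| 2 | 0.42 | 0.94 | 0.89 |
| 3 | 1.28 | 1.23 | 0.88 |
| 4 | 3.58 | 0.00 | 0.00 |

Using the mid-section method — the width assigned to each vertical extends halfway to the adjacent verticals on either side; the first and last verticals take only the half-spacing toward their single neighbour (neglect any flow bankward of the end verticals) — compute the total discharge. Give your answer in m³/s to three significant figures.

2.25 m³/s

w_2 = (1.28 − 0.00)/2 = 0.64 m; q_2 = 0.89 × 0.94 × 0.64 = 0.5354 m³/s
w_3 = (3.58 − 0.42)/2 = 1.58 m; q_3 = 0.88 × 1.23 × 1.58 = 1.710 m³/s
Stations 1, 4 contribute zero (depth or velocity is 0).
Q = Σ qᵢ = 2.246 m³/s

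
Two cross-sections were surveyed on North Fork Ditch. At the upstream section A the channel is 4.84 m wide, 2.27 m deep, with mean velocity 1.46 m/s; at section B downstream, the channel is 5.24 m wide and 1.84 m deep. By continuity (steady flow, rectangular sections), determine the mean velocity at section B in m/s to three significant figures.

Q = A₁V₁ = (4.84×2.27) × 1.46 = 16.04 m³/s
A₂ = 5.24 × 1.84 = 9.642 m²
V₂ = Q/A₂ = 16.04/9.642 = 1.664 m/s

1.66 m/s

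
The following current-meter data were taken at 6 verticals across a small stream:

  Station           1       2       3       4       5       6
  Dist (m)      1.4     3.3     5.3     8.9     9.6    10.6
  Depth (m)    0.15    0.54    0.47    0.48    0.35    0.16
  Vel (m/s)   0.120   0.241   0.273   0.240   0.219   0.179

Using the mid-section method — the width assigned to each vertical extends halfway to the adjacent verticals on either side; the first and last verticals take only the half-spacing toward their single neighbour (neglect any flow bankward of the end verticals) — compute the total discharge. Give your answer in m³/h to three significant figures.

w_1 = (3.3 − 1.4)/2 = 0.95 m; q_1 = 0.120 × 0.15 × 0.95 = 0.01710 m³/s
w_2 = (5.3 − 1.4)/2 = 1.95 m; q_2 = 0.241 × 0.54 × 1.95 = 0.2538 m³/s
w_3 = (8.9 − 3.3)/2 = 2.8 m; q_3 = 0.273 × 0.47 × 2.8 = 0.3593 m³/s
w_4 = (9.6 − 5.3)/2 = 2.15 m; q_4 = 0.240 × 0.48 × 2.15 = 0.2477 m³/s
w_5 = (10.6 − 8.9)/2 = 0.85 m; q_5 = 0.219 × 0.35 × 0.85 = 0.06515 m³/s
w_6 = (10.6 − 9.6)/2 = 0.5 m; q_6 = 0.179 × 0.16 × 0.5 = 0.01432 m³/s
Q = Σ qᵢ = 0.9573 m³/s
= 0.9573 × 3600 = 3446 m³/h

3450 m³/h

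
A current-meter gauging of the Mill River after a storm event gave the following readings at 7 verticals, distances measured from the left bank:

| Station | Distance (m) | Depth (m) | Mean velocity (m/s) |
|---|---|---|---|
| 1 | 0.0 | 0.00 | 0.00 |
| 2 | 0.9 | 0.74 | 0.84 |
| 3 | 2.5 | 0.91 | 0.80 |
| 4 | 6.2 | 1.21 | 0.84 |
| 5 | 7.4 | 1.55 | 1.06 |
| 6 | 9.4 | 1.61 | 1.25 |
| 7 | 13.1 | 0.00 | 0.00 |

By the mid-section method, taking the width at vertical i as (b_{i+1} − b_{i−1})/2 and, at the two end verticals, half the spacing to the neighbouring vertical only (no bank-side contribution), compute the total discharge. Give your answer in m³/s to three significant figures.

w_2 = (2.5 − 0.0)/2 = 1.25 m; q_2 = 0.84 × 0.74 × 1.25 = 0.7770 m³/s
w_3 = (6.2 − 0.9)/2 = 2.65 m; q_3 = 0.80 × 0.91 × 2.65 = 1.929 m³/s
w_4 = (7.4 − 2.5)/2 = 2.45 m; q_4 = 0.84 × 1.21 × 2.45 = 2.490 m³/s
w_5 = (9.4 − 6.2)/2 = 1.6 m; q_5 = 1.06 × 1.55 × 1.6 = 2.629 m³/s
w_6 = (13.1 − 7.4)/2 = 2.85 m; q_6 = 1.25 × 1.61 × 2.85 = 5.736 m³/s
Stations 1, 7 contribute zero (depth or velocity is 0).
Q = Σ qᵢ = 13.56 m³/s

13.6 m³/s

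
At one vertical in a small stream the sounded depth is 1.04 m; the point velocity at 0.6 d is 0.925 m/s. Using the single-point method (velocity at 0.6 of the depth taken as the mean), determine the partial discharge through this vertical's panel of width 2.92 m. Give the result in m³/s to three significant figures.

2.81 m³/s

v̄ = v₀.₆ = 0.925 m/s
q = v̄ × d × w = 0.9250 × 1.04 × 2.92 = 2.809 m³/s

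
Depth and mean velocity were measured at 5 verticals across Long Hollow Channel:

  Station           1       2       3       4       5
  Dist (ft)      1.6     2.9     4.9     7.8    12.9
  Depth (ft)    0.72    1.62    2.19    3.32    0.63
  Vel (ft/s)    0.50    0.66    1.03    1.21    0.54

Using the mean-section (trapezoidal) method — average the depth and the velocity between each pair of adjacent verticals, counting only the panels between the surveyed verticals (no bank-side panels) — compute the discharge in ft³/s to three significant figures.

Panel 1-2: Δb = 1.3 ft, d̄ = (0.72+1.62)/2 = 1.17, v̄ = (0.50+0.66)/2 = 0.58 → q = 1.3×1.17×0.58 = 0.8822 ft³/s
Panel 2-3: Δb = 2 ft, d̄ = (1.62+2.19)/2 = 1.905, v̄ = (0.66+1.03)/2 = 0.845 → q = 2×1.905×0.845 = 3.219 ft³/s
Panel 3-4: Δb = 2.9 ft, d̄ = (2.19+3.32)/2 = 2.755, v̄ = (1.03+1.21)/2 = 1.12 → q = 2.9×2.755×1.12 = 8.948 ft³/s
Panel 4-5: Δb = 5.1 ft, d̄ = (3.32+0.63)/2 = 1.975, v̄ = (1.21+0.54)/2 = 0.875 → q = 5.1×1.975×0.875 = 8.813 ft³/s
Q = Σ q = 21.86 ft³/s

21.9 ft³/s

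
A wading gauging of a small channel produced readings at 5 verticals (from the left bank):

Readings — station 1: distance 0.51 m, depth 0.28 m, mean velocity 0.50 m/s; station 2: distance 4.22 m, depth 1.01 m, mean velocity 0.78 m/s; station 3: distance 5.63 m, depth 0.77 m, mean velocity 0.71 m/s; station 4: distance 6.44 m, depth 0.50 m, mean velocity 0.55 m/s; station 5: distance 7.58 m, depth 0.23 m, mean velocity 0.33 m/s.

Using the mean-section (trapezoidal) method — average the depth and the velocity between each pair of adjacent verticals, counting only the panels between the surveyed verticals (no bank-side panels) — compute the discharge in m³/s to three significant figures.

Panel 1-2: Δb = 3.71 m, d̄ = (0.28+1.01)/2 = 0.645, v̄ = (0.50+0.78)/2 = 0.64 → q = 3.71×0.645×0.64 = 1.531 m³/s
Panel 2-3: Δb = 1.41 m, d̄ = (1.01+0.77)/2 = 0.89, v̄ = (0.78+0.71)/2 = 0.745 → q = 1.41×0.89×0.745 = 0.9349 m³/s
Panel 3-4: Δb = 0.81 m, d̄ = (0.77+0.50)/2 = 0.635, v̄ = (0.71+0.55)/2 = 0.63 → q = 0.81×0.635×0.63 = 0.3240 m³/s
Panel 4-5: Δb = 1.14 m, d̄ = (0.50+0.23)/2 = 0.365, v̄ = (0.55+0.33)/2 = 0.44 → q = 1.14×0.365×0.44 = 0.1831 m³/s
Q = Σ q = 2.974 m³/s

2.97 m³/s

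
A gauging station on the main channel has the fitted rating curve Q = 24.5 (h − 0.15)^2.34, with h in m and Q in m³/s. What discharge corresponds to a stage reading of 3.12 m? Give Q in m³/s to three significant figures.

313 m³/s

Q = 24.5 × (3.12 − 0.15)^2.34 = 24.5 × 2.97^2.34 = 312.9 m³/s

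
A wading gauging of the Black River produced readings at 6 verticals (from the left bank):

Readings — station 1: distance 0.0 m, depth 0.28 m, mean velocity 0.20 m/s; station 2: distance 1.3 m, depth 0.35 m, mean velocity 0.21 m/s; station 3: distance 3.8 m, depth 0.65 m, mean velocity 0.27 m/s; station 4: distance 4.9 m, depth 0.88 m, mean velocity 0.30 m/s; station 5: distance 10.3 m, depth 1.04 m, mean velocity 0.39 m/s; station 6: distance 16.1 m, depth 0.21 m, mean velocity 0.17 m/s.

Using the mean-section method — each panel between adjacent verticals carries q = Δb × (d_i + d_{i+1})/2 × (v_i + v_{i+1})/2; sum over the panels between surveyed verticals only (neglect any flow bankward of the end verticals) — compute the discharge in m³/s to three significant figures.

Panel 1-2: Δb = 1.3 m, d̄ = (0.28+0.35)/2 = 0.315, v̄ = (0.20+0.21)/2 = 0.205 → q = 1.3×0.315×0.205 = 0.08395 m³/s
Panel 2-3: Δb = 2.5 m, d̄ = (0.35+0.65)/2 = 0.5, v̄ = (0.21+0.27)/2 = 0.24 → q = 2.5×0.5×0.24 = 0.3000 m³/s
Panel 3-4: Δb = 1.1 m, d̄ = (0.65+0.88)/2 = 0.765, v̄ = (0.27+0.30)/2 = 0.285 → q = 1.1×0.765×0.285 = 0.2398 m³/s
Panel 4-5: Δb = 5.4 m, d̄ = (0.88+1.04)/2 = 0.96, v̄ = (0.30+0.39)/2 = 0.345 → q = 5.4×0.96×0.345 = 1.788 m³/s
Panel 5-6: Δb = 5.8 m, d̄ = (1.04+0.21)/2 = 0.625, v̄ = (0.39+0.17)/2 = 0.28 → q = 5.8×0.625×0.28 = 1.015 m³/s
Q = Σ q = 3.427 m³/s

3.43 m³/s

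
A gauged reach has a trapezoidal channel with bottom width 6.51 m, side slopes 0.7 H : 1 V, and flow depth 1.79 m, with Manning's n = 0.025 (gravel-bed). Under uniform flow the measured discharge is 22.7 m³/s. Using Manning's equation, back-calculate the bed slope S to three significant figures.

A = (b + z·y)·y = (6.51 + 0.7×1.79)×1.79 = 13.90 m²
P = b + 2y√(1+z²) = 6.51 + 2×1.79×√(1+0.7²) = 10.88 m
R = A/P = 13.90/10.88 = 1.277 m
S = (Q·n / (1·A·R^(2/3)))² = (22.7×0.025 / (1×13.90×1.177))² = 0.001204

0.00120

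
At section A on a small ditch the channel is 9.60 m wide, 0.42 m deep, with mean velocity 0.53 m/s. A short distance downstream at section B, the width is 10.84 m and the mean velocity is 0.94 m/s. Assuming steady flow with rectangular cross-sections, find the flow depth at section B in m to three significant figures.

0.210 m

Q = A₁V₁ = (9.60×0.42) × 0.53 = 2.137 m³/s
d₂ = Q/(b₂ V₂) = 2.137/(10.84×0.94) = 0.2097 m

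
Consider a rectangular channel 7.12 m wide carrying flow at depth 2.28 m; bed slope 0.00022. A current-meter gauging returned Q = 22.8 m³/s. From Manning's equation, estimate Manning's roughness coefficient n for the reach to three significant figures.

0.0132

A = b·y = 7.12 × 2.28 = 16.23 m²
P = b + 2y = 7.12 + 2×2.28 = 11.68 m
R = A/P = 16.23/11.68 = 1.390 m
n = (1/Q)·A·R^(2/3)·S^(1/2) = (1/22.8) × 16.23 × 1.245 × 0.01483 = 0.01315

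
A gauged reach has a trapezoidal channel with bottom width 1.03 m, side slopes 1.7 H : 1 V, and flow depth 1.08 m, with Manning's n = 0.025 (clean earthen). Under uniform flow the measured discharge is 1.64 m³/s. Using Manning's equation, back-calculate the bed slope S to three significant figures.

A = (b + z·y)·y = (1.03 + 1.7×1.08)×1.08 = 3.095 m²
P = b + 2y√(1+z²) = 1.03 + 2×1.08×√(1+1.7²) = 5.290 m
R = A/P = 3.095/5.290 = 0.5851 m
S = (Q·n / (1·A·R^(2/3)))² = (1.64×0.025 / (1×3.095×0.6996))² = 0.0003585

0.000359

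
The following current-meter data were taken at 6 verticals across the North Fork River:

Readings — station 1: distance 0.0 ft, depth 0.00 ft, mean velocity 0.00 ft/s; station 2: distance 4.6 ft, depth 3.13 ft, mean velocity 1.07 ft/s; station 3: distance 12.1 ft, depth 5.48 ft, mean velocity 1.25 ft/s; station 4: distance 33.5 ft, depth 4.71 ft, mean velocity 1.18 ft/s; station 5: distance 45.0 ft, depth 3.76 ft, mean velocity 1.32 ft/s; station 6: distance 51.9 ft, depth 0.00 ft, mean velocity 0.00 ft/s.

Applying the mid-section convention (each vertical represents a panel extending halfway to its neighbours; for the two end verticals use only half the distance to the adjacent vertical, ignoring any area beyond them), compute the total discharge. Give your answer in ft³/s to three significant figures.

256 ft³/s

w_2 = (12.1 − 0.0)/2 = 6.05 ft; q_2 = 1.07 × 3.13 × 6.05 = 20.26 ft³/s
w_3 = (33.5 − 4.6)/2 = 14.45 ft; q_3 = 1.25 × 5.48 × 14.45 = 98.98 ft³/s
w_4 = (45.0 − 12.1)/2 = 16.45 ft; q_4 = 1.18 × 4.71 × 16.45 = 91.43 ft³/s
w_5 = (51.9 − 33.5)/2 = 9.2 ft; q_5 = 1.32 × 3.76 × 9.2 = 45.66 ft³/s
Stations 1, 6 contribute zero (depth or velocity is 0).
Q = Σ qᵢ = 256.3 ft³/s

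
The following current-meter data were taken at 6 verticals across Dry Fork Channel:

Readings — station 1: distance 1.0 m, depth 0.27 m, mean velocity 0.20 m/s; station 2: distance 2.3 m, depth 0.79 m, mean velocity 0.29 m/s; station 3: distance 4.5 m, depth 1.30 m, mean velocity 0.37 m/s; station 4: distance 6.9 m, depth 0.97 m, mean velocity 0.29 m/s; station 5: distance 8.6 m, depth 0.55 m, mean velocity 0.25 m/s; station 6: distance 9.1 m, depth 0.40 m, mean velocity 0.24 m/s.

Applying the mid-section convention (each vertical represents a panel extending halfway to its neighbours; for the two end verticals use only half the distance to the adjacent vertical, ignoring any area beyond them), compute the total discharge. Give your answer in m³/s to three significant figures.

2.29 m³/s

w_1 = (2.3 − 1.0)/2 = 0.65 m; q_1 = 0.20 × 0.27 × 0.65 = 0.03510 m³/s
w_2 = (4.5 − 1.0)/2 = 1.75 m; q_2 = 0.29 × 0.79 × 1.75 = 0.4009 m³/s
w_3 = (6.9 − 2.3)/2 = 2.3 m; q_3 = 0.37 × 1.30 × 2.3 = 1.106 m³/s
w_4 = (8.6 − 4.5)/2 = 2.05 m; q_4 = 0.29 × 0.97 × 2.05 = 0.5767 m³/s
w_5 = (9.1 − 6.9)/2 = 1.1 m; q_5 = 0.25 × 0.55 × 1.1 = 0.1513 m³/s
w_6 = (9.1 − 8.6)/2 = 0.25 m; q_6 = 0.24 × 0.40 × 0.25 = 0.02400 m³/s
Q = Σ qᵢ = 2.294 m³/s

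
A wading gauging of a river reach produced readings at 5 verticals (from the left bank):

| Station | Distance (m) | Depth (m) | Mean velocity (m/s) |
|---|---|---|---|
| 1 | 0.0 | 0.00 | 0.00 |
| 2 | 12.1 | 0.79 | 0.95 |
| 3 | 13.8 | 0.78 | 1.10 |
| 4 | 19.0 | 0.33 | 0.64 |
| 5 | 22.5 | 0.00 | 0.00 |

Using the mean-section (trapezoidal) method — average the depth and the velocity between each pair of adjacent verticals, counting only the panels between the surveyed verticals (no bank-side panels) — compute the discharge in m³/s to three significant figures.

6.33 m³/s

Panel 1-2: Δb = 12.1 m, d̄ = (0.00+0.79)/2 = 0.395, v̄ = (0.00+0.95)/2 = 0.475 → q = 12.1×0.395×0.475 = 2.270 m³/s
Panel 2-3: Δb = 1.7 m, d̄ = (0.79+0.78)/2 = 0.785, v̄ = (0.95+1.10)/2 = 1.025 → q = 1.7×0.785×1.025 = 1.368 m³/s
Panel 3-4: Δb = 5.2 m, d̄ = (0.78+0.33)/2 = 0.555, v̄ = (1.10+0.64)/2 = 0.87 → q = 5.2×0.555×0.87 = 2.511 m³/s
Panel 4-5: Δb = 3.5 m, d̄ = (0.33+0.00)/2 = 0.165, v̄ = (0.64+0.00)/2 = 0.32 → q = 3.5×0.165×0.32 = 0.1848 m³/s
Q = Σ q = 6.334 m³/s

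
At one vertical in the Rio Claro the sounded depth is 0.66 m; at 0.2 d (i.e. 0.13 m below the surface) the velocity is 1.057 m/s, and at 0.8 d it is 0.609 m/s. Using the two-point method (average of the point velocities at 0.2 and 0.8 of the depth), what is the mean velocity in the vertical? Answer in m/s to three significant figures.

0.833 m/s

v̄ = (1.057 + 0.609) / 2 = 0.8330 m/s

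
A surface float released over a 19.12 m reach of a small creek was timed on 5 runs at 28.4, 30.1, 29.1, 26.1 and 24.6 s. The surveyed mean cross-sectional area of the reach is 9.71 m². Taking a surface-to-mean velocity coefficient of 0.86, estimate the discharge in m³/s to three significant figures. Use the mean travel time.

t̄ = (28.4 + 30.1 + 29.1 + 26.1 + 24.6) / 5 = 27.66 s
v_surface = L / t̄ = 19.12 / 27.66 = 0.6913 m/s
v_mean = 0.86 × 0.6913 = 0.5945 m/s
Q = A × v_mean = 9.71 × 0.5945 = 5.772 m³/s

5.77 m³/s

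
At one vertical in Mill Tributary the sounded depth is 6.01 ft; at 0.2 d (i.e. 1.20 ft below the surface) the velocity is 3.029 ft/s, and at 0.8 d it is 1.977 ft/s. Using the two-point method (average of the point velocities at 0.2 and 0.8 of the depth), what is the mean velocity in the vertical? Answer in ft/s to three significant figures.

2.50 ft/s

v̄ = (3.029 + 1.977) / 2 = 2.503 ft/s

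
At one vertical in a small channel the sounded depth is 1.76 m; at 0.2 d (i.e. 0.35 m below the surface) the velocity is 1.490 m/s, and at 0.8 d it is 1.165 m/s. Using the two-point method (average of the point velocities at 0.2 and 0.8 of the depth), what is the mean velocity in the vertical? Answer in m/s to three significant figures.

1.33 m/s

v̄ = (1.490 + 1.165) / 2 = 1.328 m/s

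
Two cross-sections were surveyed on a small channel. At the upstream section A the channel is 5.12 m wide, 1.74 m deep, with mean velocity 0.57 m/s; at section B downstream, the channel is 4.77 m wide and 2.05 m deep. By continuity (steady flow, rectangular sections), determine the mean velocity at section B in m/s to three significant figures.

Q = A₁V₁ = (5.12×1.74) × 0.57 = 5.078 m³/s
A₂ = 4.77 × 2.05 = 9.779 m²
V₂ = Q/A₂ = 5.078/9.779 = 0.5193 m/s

0.519 m/s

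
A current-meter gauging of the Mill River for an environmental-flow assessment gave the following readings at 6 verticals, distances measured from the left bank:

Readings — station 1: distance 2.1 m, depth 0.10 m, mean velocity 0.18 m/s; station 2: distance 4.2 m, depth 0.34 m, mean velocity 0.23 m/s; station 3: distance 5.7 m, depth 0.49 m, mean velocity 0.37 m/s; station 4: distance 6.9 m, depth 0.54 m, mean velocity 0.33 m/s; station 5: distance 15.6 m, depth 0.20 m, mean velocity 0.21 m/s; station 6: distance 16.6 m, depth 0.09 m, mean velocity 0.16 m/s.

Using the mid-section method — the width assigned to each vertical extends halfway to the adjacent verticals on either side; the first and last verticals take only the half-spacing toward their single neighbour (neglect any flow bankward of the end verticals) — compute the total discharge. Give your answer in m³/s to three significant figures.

1.50 m³/s

w_1 = (4.2 − 2.1)/2 = 1.05 m; q_1 = 0.18 × 0.10 × 1.05 = 0.01890 m³/s
w_2 = (5.7 − 2.1)/2 = 1.8 m; q_2 = 0.23 × 0.34 × 1.8 = 0.1408 m³/s
w_3 = (6.9 − 4.2)/2 = 1.35 m; q_3 = 0.37 × 0.49 × 1.35 = 0.2448 m³/s
w_4 = (15.6 − 5.7)/2 = 4.95 m; q_4 = 0.33 × 0.54 × 4.95 = 0.8821 m³/s
w_5 = (16.6 − 6.9)/2 = 4.85 m; q_5 = 0.21 × 0.20 × 4.85 = 0.2037 m³/s
w_6 = (16.6 − 15.6)/2 = 0.5 m; q_6 = 0.16 × 0.09 × 0.5 = 0.007200 m³/s
Q = Σ qᵢ = 1.497 m³/s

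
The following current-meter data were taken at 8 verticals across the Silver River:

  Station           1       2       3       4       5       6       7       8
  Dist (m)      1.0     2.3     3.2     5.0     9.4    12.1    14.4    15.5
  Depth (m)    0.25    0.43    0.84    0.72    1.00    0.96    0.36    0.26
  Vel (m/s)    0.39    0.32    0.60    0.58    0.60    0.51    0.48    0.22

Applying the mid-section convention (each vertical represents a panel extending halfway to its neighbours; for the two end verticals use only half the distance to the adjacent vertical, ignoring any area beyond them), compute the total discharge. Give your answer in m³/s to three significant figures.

5.87 m³/s

w_1 = (2.3 − 1.0)/2 = 0.65 m; q_1 = 0.39 × 0.25 × 0.65 = 0.06338 m³/s
w_2 = (3.2 − 1.0)/2 = 1.1 m; q_2 = 0.32 × 0.43 × 1.1 = 0.1514 m³/s
w_3 = (5.0 − 2.3)/2 = 1.35 m; q_3 = 0.60 × 0.84 × 1.35 = 0.6804 m³/s
w_4 = (9.4 − 3.2)/2 = 3.1 m; q_4 = 0.58 × 0.72 × 3.1 = 1.295 m³/s
w_5 = (12.1 − 5.0)/2 = 3.55 m; q_5 = 0.60 × 1.00 × 3.55 = 2.130 m³/s
w_6 = (14.4 − 9.4)/2 = 2.5 m; q_6 = 0.51 × 0.96 × 2.5 = 1.224 m³/s
w_7 = (15.5 − 12.1)/2 = 1.7 m; q_7 = 0.48 × 0.36 × 1.7 = 0.2938 m³/s
w_8 = (15.5 − 14.4)/2 = 0.55 m; q_8 = 0.22 × 0.26 × 0.55 = 0.03146 m³/s
Q = Σ qᵢ = 5.869 m³/s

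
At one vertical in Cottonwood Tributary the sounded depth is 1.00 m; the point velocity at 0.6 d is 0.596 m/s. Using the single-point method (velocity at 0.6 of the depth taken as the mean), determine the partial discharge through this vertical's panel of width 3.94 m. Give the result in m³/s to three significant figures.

2.35 m³/s

v̄ = v₀.₆ = 0.596 m/s
q = v̄ × d × w = 0.5960 × 1.00 × 3.94 = 2.348 m³/s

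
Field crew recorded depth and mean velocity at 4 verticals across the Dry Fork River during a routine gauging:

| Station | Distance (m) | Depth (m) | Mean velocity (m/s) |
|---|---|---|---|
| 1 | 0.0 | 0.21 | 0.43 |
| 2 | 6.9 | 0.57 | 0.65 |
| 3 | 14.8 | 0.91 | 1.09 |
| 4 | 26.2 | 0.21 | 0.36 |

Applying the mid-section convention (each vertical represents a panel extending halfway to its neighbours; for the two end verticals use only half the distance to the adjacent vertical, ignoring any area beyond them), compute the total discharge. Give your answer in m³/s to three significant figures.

w_1 = (6.9 − 0.0)/2 = 3.45 m; q_1 = 0.43 × 0.21 × 3.45 = 0.3115 m³/s
w_2 = (14.8 − 0.0)/2 = 7.4 m; q_2 = 0.65 × 0.57 × 7.4 = 2.742 m³/s
w_3 = (26.2 − 6.9)/2 = 9.65 m; q_3 = 1.09 × 0.91 × 9.65 = 9.572 m³/s
w_4 = (26.2 − 14.8)/2 = 5.7 m; q_4 = 0.36 × 0.21 × 5.7 = 0.4309 m³/s
Q = Σ qᵢ = 13.06 m³/s

13.1 m³/s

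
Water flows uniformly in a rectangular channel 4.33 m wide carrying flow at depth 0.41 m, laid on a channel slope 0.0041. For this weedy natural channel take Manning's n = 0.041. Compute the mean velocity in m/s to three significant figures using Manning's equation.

A = b·y = 4.33 × 0.41 = 1.775 m²
P = b + 2y = 4.33 + 2×0.41 = 5.150 m
R = A/P = 1.775/5.150 = 0.3447 m
Q = (1/n)·A·R^(2/3)·S^(1/2) = (1/0.041) × 1.775 × 0.3447^(2/3) × 0.0041^(1/2) = 1.363 m³/s
V = Q/A = 1.363/1.775 = 0.7678 m/s

0.768 m/s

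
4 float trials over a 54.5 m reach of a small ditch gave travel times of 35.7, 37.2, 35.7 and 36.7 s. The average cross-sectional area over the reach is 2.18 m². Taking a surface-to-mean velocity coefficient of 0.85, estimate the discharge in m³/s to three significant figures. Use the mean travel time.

t̄ = (35.7 + 37.2 + 35.7 + 36.7) / 4 = 36.325 s
v_surface = L / t̄ = 54.5 / 36.325 = 1.500 m/s
v_mean = 0.85 × 1.500 = 1.275 m/s
Q = A × v_mean = 2.18 × 1.275 = 2.780 m³/s

2.78 m³/s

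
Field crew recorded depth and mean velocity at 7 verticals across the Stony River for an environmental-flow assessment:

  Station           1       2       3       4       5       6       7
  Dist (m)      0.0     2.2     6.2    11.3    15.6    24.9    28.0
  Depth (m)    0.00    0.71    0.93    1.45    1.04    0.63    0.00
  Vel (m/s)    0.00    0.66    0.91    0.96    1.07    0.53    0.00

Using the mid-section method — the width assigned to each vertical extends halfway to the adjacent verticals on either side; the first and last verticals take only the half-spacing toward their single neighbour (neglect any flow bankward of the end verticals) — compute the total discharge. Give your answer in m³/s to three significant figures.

21.5 m³/s

w_2 = (6.2 − 0.0)/2 = 3.1 m; q_2 = 0.66 × 0.71 × 3.1 = 1.453 m³/s
w_3 = (11.3 − 2.2)/2 = 4.55 m; q_3 = 0.91 × 0.93 × 4.55 = 3.851 m³/s
w_4 = (15.6 − 6.2)/2 = 4.7 m; q_4 = 0.96 × 1.45 × 4.7 = 6.542 m³/s
w_5 = (24.9 − 11.3)/2 = 6.8 m; q_5 = 1.07 × 1.04 × 6.8 = 7.567 m³/s
w_6 = (28.0 − 15.6)/2 = 6.2 m; q_6 = 0.53 × 0.63 × 6.2 = 2.070 m³/s
Stations 1, 7 contribute zero (depth or velocity is 0).
Q = Σ qᵢ = 21.48 m³/s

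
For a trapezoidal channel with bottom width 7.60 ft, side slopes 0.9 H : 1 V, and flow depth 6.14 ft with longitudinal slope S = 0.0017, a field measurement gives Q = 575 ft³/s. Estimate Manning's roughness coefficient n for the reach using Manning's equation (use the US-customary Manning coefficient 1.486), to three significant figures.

0.0192

A = (b + z·y)·y = (7.60 + 0.9×6.14)×6.14 = 80.59 ft²
P = b + 2y√(1+z²) = 7.60 + 2×6.14×√(1+0.9²) = 24.12 ft
R = A/P = 80.59/24.12 = 3.341 ft
n = (1.486/Q)·A·R^(2/3)·S^(1/2) = (1.486/575) × 80.59 × 2.235 × 0.04123 = 0.01919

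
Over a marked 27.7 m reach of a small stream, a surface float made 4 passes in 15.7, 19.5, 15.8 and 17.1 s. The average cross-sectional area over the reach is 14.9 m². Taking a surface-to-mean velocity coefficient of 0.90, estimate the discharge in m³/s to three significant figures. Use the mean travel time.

21.8 m³/s

t̄ = (15.7 + 19.5 + 15.8 + 17.1) / 4 = 17.025 s
v_surface = L / t̄ = 27.7 / 17.025 = 1.627 m/s
v_mean = 0.90 × 1.627 = 1.464 m/s
Q = A × v_mean = 14.9 × 1.464 = 21.82 m³/s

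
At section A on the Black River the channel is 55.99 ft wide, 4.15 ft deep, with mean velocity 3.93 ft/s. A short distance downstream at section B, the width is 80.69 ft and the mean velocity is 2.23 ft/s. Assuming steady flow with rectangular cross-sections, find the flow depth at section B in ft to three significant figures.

Q = A₁V₁ = (55.99×4.15) × 3.93 = 913.2 ft³/s
d₂ = Q/(b₂ V₂) = 913.2/(80.69×2.23) = 5.075 ft

5.07 ft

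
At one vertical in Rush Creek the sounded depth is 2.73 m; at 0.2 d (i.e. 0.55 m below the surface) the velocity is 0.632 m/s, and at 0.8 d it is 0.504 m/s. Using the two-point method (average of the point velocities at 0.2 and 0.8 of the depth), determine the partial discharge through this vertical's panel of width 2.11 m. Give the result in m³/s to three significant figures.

3.27 m³/s

v̄ = (0.632 + 0.504) / 2 = 0.5680 m/s
q = v̄ × d × w = 0.5680 × 2.73 × 2.11 = 3.272 m³/s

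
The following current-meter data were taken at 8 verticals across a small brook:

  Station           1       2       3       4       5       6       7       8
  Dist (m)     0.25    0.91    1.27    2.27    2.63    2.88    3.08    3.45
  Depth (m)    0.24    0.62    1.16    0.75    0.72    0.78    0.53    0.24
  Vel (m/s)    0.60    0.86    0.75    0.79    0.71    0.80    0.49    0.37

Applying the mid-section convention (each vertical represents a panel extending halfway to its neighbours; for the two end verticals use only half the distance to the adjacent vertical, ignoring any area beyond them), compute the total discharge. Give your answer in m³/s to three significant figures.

1.70 m³/s

w_1 = (0.91 − 0.25)/2 = 0.33 m; q_1 = 0.60 × 0.24 × 0.33 = 0.04752 m³/s
w_2 = (1.27 − 0.25)/2 = 0.51 m; q_2 = 0.86 × 0.62 × 0.51 = 0.2719 m³/s
w_3 = (2.27 − 0.91)/2 = 0.68 m; q_3 = 0.75 × 1.16 × 0.68 = 0.5916 m³/s
w_4 = (2.63 − 1.27)/2 = 0.68 m; q_4 = 0.79 × 0.75 × 0.68 = 0.4029 m³/s
w_5 = (2.88 − 2.27)/2 = 0.305 m; q_5 = 0.71 × 0.72 × 0.305 = 0.1559 m³/s
w_6 = (3.08 − 2.63)/2 = 0.225 m; q_6 = 0.80 × 0.78 × 0.225 = 0.1404 m³/s
w_7 = (3.45 − 2.88)/2 = 0.285 m; q_7 = 0.49 × 0.53 × 0.285 = 0.07401 m³/s
w_8 = (3.45 − 3.08)/2 = 0.185 m; q_8 = 0.37 × 0.24 × 0.185 = 0.01643 m³/s
Q = Σ qᵢ = 1.701 m³/s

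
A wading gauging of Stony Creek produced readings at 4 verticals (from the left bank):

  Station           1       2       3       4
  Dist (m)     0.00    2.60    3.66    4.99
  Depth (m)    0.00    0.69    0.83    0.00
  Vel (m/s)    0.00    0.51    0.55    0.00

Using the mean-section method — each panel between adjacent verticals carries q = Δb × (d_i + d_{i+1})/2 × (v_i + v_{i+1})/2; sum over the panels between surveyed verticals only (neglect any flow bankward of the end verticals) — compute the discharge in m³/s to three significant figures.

0.807 m³/s

Panel 1-2: Δb = 2.6 m, d̄ = (0.00+0.69)/2 = 0.345, v̄ = (0.00+0.51)/2 = 0.255 → q = 2.6×0.345×0.255 = 0.2287 m³/s
Panel 2-3: Δb = 1.06 m, d̄ = (0.69+0.83)/2 = 0.76, v̄ = (0.51+0.55)/2 = 0.53 → q = 1.06×0.76×0.53 = 0.4270 m³/s
Panel 3-4: Δb = 1.33 m, d̄ = (0.83+0.00)/2 = 0.415, v̄ = (0.55+0.00)/2 = 0.275 → q = 1.33×0.415×0.275 = 0.1518 m³/s
Q = Σ q = 0.8075 m³/s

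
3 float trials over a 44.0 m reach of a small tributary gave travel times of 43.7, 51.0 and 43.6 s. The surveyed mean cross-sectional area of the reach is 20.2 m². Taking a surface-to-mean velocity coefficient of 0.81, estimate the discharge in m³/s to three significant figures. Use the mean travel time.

15.6 m³/s

t̄ = (43.7 + 51.0 + 43.6) / 3 = 46.1 s
v_surface = L / t̄ = 44.0 / 46.1 = 0.9544 m/s
v_mean = 0.81 × 0.9544 = 0.7731 m/s
Q = A × v_mean = 20.2 × 0.7731 = 15.62 m³/s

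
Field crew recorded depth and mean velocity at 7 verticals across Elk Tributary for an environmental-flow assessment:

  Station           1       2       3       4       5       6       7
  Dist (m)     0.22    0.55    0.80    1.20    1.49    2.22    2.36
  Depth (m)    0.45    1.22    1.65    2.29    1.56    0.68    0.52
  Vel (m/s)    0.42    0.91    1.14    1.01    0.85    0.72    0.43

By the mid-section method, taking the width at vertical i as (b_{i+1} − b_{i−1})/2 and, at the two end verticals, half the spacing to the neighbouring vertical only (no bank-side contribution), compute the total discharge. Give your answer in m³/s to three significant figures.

w_1 = (0.55 − 0.22)/2 = 0.165 m; q_1 = 0.42 × 0.45 × 0.165 = 0.03119 m³/s
w_2 = (0.80 − 0.22)/2 = 0.29 m; q_2 = 0.91 × 1.22 × 0.29 = 0.3220 m³/s
w_3 = (1.20 − 0.55)/2 = 0.325 m; q_3 = 1.14 × 1.65 × 0.325 = 0.6113 m³/s
w_4 = (1.49 − 0.80)/2 = 0.345 m; q_4 = 1.01 × 2.29 × 0.345 = 0.7980 m³/s
w_5 = (2.22 − 1.20)/2 = 0.51 m; q_5 = 0.85 × 1.56 × 0.51 = 0.6763 m³/s
w_6 = (2.36 − 1.49)/2 = 0.435 m; q_6 = 0.72 × 0.68 × 0.435 = 0.2130 m³/s
w_7 = (2.36 − 2.22)/2 = 0.07 m; q_7 = 0.43 × 0.52 × 0.07 = 0.01565 m³/s
Q = Σ qᵢ = 2.667 m³/s

2.67 m³/s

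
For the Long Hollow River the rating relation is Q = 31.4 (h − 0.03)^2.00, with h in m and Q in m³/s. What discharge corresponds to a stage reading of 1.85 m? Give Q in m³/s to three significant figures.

Q = 31.4 × (1.85 − 0.03)^2.00 = 31.4 × 1.82^2.00 = 104.0 m³/s

104 m³/s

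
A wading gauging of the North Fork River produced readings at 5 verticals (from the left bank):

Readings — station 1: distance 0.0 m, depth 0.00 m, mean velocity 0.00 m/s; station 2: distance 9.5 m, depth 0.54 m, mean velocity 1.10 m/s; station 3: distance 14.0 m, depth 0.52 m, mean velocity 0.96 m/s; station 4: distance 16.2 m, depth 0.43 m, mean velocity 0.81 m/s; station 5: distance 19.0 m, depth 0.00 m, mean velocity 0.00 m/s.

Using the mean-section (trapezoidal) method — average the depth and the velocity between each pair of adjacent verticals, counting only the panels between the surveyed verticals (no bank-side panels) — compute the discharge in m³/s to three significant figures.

Panel 1-2: Δb = 9.5 m, d̄ = (0.00+0.54)/2 = 0.27, v̄ = (0.00+1.10)/2 = 0.55 → q = 9.5×0.27×0.55 = 1.411 m³/s
Panel 2-3: Δb = 4.5 m, d̄ = (0.54+0.52)/2 = 0.53, v̄ = (1.10+0.96)/2 = 1.03 → q = 4.5×0.53×1.03 = 2.457 m³/s
Panel 3-4: Δb = 2.2 m, d̄ = (0.52+0.43)/2 = 0.475, v̄ = (0.96+0.81)/2 = 0.885 → q = 2.2×0.475×0.885 = 0.9248 m³/s
Panel 4-5: Δb = 2.8 m, d̄ = (0.43+0.00)/2 = 0.215, v̄ = (0.81+0.00)/2 = 0.405 → q = 2.8×0.215×0.405 = 0.2438 m³/s
Q = Σ q = 5.036 m³/s

5.04 m³/s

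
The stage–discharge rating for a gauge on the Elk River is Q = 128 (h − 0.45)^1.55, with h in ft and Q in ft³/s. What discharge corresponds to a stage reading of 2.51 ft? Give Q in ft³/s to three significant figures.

Q = 128 × (2.51 − 0.45)^1.55 = 128 × 2.06^1.55 = 392.4 ft³/s

392 ft³/s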